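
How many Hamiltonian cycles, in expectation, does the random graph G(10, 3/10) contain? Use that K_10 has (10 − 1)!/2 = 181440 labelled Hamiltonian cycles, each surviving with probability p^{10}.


K_10 has (10 − 1)!/2 = 181440 labelled Hamiltonian cycles.
For each such Hamiltonian cycle H, let X_H = 1 if all 10 edges of H are present in G. Then P[X_H = 1] = p^{10} = (3/10)^{10} = 59049/10000000000.
Summing the indicators: E[X] = Σ_H E[X_H] = 181440 · p^{10} = 181440 · 59049/10000000000 = 33480783/31250000.
Numerically: E[X] ≈ 1.07139.

E[X] = 181440 · (3/10)^{10} = 33480783/31250000 ≈ 1.07139.


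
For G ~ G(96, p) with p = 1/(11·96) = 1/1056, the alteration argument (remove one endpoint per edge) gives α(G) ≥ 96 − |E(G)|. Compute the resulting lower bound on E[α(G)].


E[|E(G)|] = C(96, 2)·p = 4560 · (1/1056) = 95/22.
E[α(G)] ≥ n − E[|E(G)|] = 96 − 95/22 = 2017/22.
Numerically: ≈ 91.681818.
(This is only a lower bound; the true E[α(G)] may be larger.)

E[α(G)] ≥ 2017/22 ≈ 91.681818.


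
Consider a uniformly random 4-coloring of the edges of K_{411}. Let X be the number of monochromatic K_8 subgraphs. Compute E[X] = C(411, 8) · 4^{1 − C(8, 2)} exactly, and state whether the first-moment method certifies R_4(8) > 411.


E[X] = C(411, 8) · 4^{1 − 28} = 18855821462126715 · 4^{−27} = 18855821462126715/18014398509481984.
As a reduced fraction: E[X] = 18855821462126715/18014398509481984 ≈ 1.0467.
Is E[X] < 1? NO.
Since E[X] ≥ 1, the first-moment bound is inconclusive at n = 411; it does NOT by itself certify R_4(8) > 411.

E[X] = 18855821462126715/18014398509481984 ≈ 1.0467; E[X] ≥ 1; first-moment method inconclusive here.


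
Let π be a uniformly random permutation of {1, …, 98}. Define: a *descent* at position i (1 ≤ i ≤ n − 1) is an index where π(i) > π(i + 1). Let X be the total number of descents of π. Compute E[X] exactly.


Write X = Σ X_I over i = 1, …, 97, with X_I the indicator of one descent.
There are 97 indicators.
For each fixed i, the pair (π(i), π(i+1)) is a uniformly random ordered pair of distinct values from {1, …, 98}; by symmetry P[π(i) > π(i+1)] = 1/2.
By linearity: E[X] = 97 · (1/2) = (98 − 1) · (1/2) = 97/2 ≈ 48.500.

E[X] = 97/2 = 48.500.


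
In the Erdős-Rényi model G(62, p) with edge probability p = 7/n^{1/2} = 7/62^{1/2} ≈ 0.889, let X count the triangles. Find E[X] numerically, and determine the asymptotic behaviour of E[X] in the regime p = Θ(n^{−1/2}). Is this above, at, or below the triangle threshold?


Number of potential triangles: C(62, 3) = 37820.
Each occurs with probability p³ ≈ (0.889)³ ≈ 7.02597e-01.
By linearity: E[X] = C(62, 3)·p³ ≈ 37820 · 7.02597e-01 ≈ 26572.237.
Since α = 1/2 < 1, p = c/n^{1/2} ≫ 1/n is above the triangle threshold p ~ 1/n. Asymptotically E[X] ~ (c³/6)·n^{3(1−α)} = (7³/6)·n^{1.5} → ∞; triangles are abundant w.h.p.

E[X] ≈ 26572.237; in regime p = Θ(1/n^{1/2}) E[X] diverges (above the triangle threshold p ~ 1/n).


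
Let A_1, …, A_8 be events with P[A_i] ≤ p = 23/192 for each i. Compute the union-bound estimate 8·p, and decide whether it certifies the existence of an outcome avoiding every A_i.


Union bound: P[∪_{i=1}^{8} A_i] ≤ Σ_i P[A_i] ≤ 8·p = 8·(23/192) = 23/24.
Numerically: 23/24 ≈ 0.958333.
Is 23/24 < 1? YES.
Since P[∪ A_i] ≤ 23/24 < 1, the complement has P[∩ A_i^c] ≥ 1 − 23/24 = 1/24 > 0, so some outcome avoids every A_i.

8·p = 23/24 ≈ 0.958333; existence CERTIFIED by the union bound.


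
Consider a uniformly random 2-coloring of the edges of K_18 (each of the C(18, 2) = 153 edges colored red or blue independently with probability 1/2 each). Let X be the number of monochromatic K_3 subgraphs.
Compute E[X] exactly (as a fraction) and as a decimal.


Let X = Σ_S X_S over the C(18, 3) = 816 subsets S of size 3, where X_S = 1 if the K_3 on S is monochromatic.
For a fixed S, the K_3 on S has C(3, 2) = 3 edges. P[all 3 edges red] = (1/2)^3, and likewise for blue, so P[monochromatic] = 2·(1/2)^3 = 2^{1 − 3} = 1/4.
Summing: E[X] = C(18, 3) · 2^{1 − 3} = 816 · 1/4 = 204.
Numerically: E[X] ≈ 204.000000.

E[X] = C(18,3)·2^(1−C(3,2)) = 204 ≈ 204.000000.


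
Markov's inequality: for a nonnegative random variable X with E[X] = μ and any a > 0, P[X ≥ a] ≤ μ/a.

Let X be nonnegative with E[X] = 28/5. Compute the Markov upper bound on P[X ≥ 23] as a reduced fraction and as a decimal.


μ = E[X] = 28/5, a = 23.
Markov: P[X ≥ 23] ≤ μ/a = (28/5)/23 = 28/115.
Numerically: ≈ 0.243478.
(Since a = 23 > μ = 5.600000, the bound 28/115 is < 1 and informative.)

P[X ≥ 23] ≤ 28/115 ≈ 0.243478.


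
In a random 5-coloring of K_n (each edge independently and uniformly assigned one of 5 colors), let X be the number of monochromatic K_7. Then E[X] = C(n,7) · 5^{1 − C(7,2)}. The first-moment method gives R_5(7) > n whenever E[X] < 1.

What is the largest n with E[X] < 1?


We need C(n, 7) · 5^{1 − 21} < 1, i.e. C(n, 7) < 5^{21 − 1} = 95367431640625.
Check values of n near the boundary:
  n = 336: C(336, 7) = 90079147136880; 90079147136880 < 95367431640625? YES
  n = 337: C(337, 7) = 91989916924632; 91989916924632 < 95367431640625? YES
  n = 338: C(338, 7) = 93935323022736; 93935323022736 < 95367431640625? YES
  n = 339: C(339, 7) = 95915887062372; 95915887062372 < 95367431640625? NO
The largest n with C(n, 7) < 95367431640625 is n = 338 (where E[X] = 93935323022736/95367431640625 ≈ 0.9849833). Hence R_5(7) > 338, i.e. R_5(7) ≥ 339.

Largest n = 338; hence R_5(7) > 338.


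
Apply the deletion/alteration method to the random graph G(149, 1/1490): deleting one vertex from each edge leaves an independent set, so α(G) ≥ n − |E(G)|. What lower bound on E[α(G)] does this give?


E[|E(G)|] = C(149, 2)·p = 11026 · (1/1490) = 37/5.
E[α(G)] ≥ n − E[|E(G)|] = 149 − 37/5 = 708/5.
Numerically: ≈ 141.600000.
(This is only a lower bound; the true E[α(G)] may be larger.)

E[α(G)] ≥ 708/5 ≈ 141.600000.


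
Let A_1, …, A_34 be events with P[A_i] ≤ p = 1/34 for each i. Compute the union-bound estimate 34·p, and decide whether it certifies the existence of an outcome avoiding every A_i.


Union bound: P[∪_{i=1}^{34} A_i] ≤ Σ_i P[A_i] ≤ 34·p = 34·(1/34) = 1.
Numerically: 1 ≈ 1.0000000.
Is 1 < 1? NO.
Since the bound 1 is ≥ 1, the union bound is uninformative here; it does NOT by itself certify existence.

34·p = 1 ≈ 1.0000000; existence NOT certified by the union bound.


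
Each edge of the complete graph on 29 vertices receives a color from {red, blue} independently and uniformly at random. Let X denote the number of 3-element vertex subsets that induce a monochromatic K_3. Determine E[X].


Let X = Σ_S X_S over the C(29, 3) = 3654 subsets S of size 3, where X_S = 1 if the K_3 on S is monochromatic.
For a fixed S, the K_3 on S has C(3, 2) = 3 edges. P[all 3 edges red] = (1/2)^3, and likewise for blue, so P[monochromatic] = 2·(1/2)^3 = 2^{1 − 3} = 1/4.
Summing: E[X] = C(29, 3) · 2^{1 − 3} = 3654 · 1/4 = 1827/2.
Numerically: E[X] ≈ 913.5000.

E[X] = C(29,3)·2^(1−C(3,2)) = 1827/2 ≈ 913.5000.


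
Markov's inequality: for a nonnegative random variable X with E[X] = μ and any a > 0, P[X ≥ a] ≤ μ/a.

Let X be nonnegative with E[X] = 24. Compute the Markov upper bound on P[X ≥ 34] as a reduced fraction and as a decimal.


μ = E[X] = 24, a = 34.
Markov: P[X ≥ 34] ≤ μ/a = (24)/34 = 12/17.
Numerically: ≈ 0.706.
(Since a = 34 > μ = 24.000, the bound 12/17 is < 1 and informative.)

P[X ≥ 34] ≤ 12/17 ≈ 0.706.


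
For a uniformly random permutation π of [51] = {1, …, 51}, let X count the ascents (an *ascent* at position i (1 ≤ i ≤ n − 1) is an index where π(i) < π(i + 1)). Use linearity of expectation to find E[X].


Write X = Σ X_I over i = 1, …, 50, with X_I the indicator of one ascent.
There are 50 indicators.
For each fixed i, the pair (π(i), π(i+1)) is a uniformly random ordered pair of distinct values from {1, …, 51}; by symmetry P[π(i) < π(i+1)] = 1/2.
By linearity: E[X] = 50 · (1/2) = (51 − 1) · (1/2) = 25 ≈ 25.000000.

E[X] = 25 = 25.000000.


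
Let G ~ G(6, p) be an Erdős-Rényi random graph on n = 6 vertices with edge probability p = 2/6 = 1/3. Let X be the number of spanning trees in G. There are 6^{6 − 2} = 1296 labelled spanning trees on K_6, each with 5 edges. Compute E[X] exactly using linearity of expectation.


K_6 has 6^{6 − 2} = 1296 labelled spanning trees.
For each such spanning tree H, let X_H = 1 if all 5 edges of H are present in G. Then P[X_H = 1] = p^{5} = (1/3)^{5} = 1/243.
By linearity of expectation: E[X] = Σ_H E[X_H] = 1296 · p^{5} = 1296 · 1/243 = 16/3.
Numerically: E[X] ≈ 5.3333.

E[X] = 1296 · (1/3)^{5} = 16/3 ≈ 5.3333.


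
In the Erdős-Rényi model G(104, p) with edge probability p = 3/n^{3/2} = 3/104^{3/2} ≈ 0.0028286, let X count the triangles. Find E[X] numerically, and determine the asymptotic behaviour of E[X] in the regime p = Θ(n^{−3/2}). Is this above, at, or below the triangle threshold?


Number of potential triangles: C(104, 3) = 182104.
Each occurs with probability p³ ≈ (0.0028286)³ ≈ 2.26315207e-08.
By linearity: E[X] = C(104, 3)·p³ ≈ 182104 · 2.26315207e-08 ≈ 0.004121.
Since α = 3/2 > 1, p = c/n^{3/2} = o(1/n) is below the triangle threshold p ~ 1/n. Asymptotically E[X] ~ (c³/6)·n^{3(1−α)} = (3³/6)·n^{-1.5} → 0, so by Markov's inequality G has no triangles w.h.p.

E[X] ≈ 0.004121; in regime p = Θ(1/n^{3/2}) E[X] tends to 0 (below the triangle threshold p ~ 1/n).


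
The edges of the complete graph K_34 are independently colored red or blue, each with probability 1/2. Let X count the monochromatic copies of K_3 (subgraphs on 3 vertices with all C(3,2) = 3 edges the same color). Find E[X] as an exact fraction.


Let X = Σ_S X_S over the C(34, 3) = 5984 subsets S of size 3, where X_S = 1 if the K_3 on S is monochromatic.
For a fixed S, the K_3 on S has C(3, 2) = 3 edges. P[all 3 edges red] = (1/2)^3, and likewise for blue, so P[monochromatic] = 2·(1/2)^3 = 2^{1 − 3} = 1/4.
Summing: E[X] = C(34, 3) · 2^{1 − 3} = 5984 · 1/4 = 1496.
Numerically: E[X] ≈ 1496.0000.

E[X] = C(34,3)·2^(1−C(3,2)) = 1496 ≈ 1496.0000.


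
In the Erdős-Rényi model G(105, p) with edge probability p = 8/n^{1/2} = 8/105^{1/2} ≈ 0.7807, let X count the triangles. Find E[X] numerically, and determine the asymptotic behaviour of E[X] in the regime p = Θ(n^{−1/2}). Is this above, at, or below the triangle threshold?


Number of potential triangles: C(105, 3) = 187460.
Each occurs with probability p³ ≈ (0.7807)³ ≈ 4.758675e-01.
By linearity: E[X] = C(105, 3)·p³ ≈ 187460 · 4.758675e-01 ≈ 89206.1148.
Since α = 1/2 < 1, p = c/n^{1/2} ≫ 1/n is above the triangle threshold p ~ 1/n. Asymptotically E[X] ~ (c³/6)·n^{3(1−α)} = (8³/6)·n^{1.5} → ∞; triangles are abundant w.h.p.

E[X] ≈ 89206.1148; in regime p = Θ(1/n^{1/2}) E[X] diverges (above the triangle threshold p ~ 1/n).


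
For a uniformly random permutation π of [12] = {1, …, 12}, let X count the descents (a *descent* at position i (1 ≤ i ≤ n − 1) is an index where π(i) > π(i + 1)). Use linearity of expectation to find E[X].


Write X = Σ X_I over i = 1, …, 11, with X_I the indicator of one descent.
There are 11 indicators.
For each fixed i, the pair (π(i), π(i+1)) is a uniformly random ordered pair of distinct values from {1, …, 12}; by symmetry P[π(i) > π(i+1)] = 1/2.
By linearity: E[X] = 11 · (1/2) = (12 − 1) · (1/2) = 11/2 ≈ 5.5000.

E[X] = 11/2 = 5.5000.


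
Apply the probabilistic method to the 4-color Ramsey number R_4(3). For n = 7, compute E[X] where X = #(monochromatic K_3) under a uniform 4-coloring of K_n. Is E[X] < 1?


E[X] = C(7, 3) · 4^{1 − 3} = 35 · 4^{−2} = 35/16.
As a reduced fraction: E[X] = 35/16 ≈ 2.187500.
Is E[X] < 1? NO.
Since E[X] ≥ 1, the first-moment bound is inconclusive at n = 7; it does NOT by itself certify R_4(3) > 7.

E[X] = 35/16 ≈ 2.187500; E[X] ≥ 1; first-moment method inconclusive here.


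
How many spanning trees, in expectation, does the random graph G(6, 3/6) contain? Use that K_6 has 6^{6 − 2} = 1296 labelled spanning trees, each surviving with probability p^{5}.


K_6 has 6^{6 − 2} = 1296 labelled spanning trees.
For each such spanning tree H, let X_H = 1 if all 5 edges of H are present in G. Then P[X_H = 1] = p^{5} = (1/2)^{5} = 1/32.
By linearity: E[X] = Σ_H E[X_H] = 1296 · p^{5} = 1296 · 1/32 = 81/2.
Numerically: E[X] ≈ 40.5.

E[X] = 1296 · (1/2)^{5} = 81/2 ≈ 40.5.


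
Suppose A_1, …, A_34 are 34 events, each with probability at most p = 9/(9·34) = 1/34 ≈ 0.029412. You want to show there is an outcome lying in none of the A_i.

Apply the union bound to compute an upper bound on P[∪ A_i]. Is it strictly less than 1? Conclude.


Union bound: P[∪_{i=1}^{34} A_i] ≤ Σ_i P[A_i] ≤ 34·p = 34·(1/34) = 1.
Numerically: 1 ≈ 1.000000.
Is 1 < 1? NO.
Since the bound 1 is ≥ 1, the union bound is uninformative here; it does NOT by itself certify existence.

34·p = 1 ≈ 1.000000; existence NOT certified by the union bound.


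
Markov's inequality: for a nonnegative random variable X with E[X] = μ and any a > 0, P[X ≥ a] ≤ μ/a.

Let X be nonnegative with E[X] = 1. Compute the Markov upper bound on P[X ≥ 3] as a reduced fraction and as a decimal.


μ = E[X] = 1, a = 3.
Markov: P[X ≥ 3] ≤ μ/a = (1)/3 = 1/3.
Numerically: ≈ 0.33333.
(Since a = 3 > μ = 1.00000, the bound 1/3 is < 1 and informative.)

P[X ≥ 3] ≤ 1/3 ≈ 0.33333.


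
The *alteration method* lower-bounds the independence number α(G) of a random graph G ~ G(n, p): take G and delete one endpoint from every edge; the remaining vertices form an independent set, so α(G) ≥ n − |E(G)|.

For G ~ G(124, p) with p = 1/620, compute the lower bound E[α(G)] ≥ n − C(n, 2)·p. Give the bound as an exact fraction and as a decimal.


E[|E(G)|] = C(124, 2)·p = 7626 · (1/620) = 123/10.
E[α(G)] ≥ n − E[|E(G)|] = 124 − 123/10 = 1117/10.
Numerically: ≈ 111.70000.
(This is only a lower bound; the true E[α(G)] may be larger.)

E[α(G)] ≥ 1117/10 ≈ 111.70000.


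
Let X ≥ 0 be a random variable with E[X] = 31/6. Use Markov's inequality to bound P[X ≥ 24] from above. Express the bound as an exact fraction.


μ = E[X] = 31/6, a = 24.
Markov: P[X ≥ 24] ≤ μ/a = (31/6)/24 = 31/144.
Numerically: ≈ 0.21528.
(Since a = 24 > μ = 5.16667, the bound 31/144 is < 1 and informative.)

P[X ≥ 24] ≤ 31/144 ≈ 0.21528.


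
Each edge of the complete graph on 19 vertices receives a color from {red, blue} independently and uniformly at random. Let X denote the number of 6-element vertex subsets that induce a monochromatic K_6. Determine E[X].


Let X = Σ_S X_S over the C(19, 6) = 27132 subsets S of size 6, where X_S = 1 if the K_6 on S is monochromatic.
For a fixed S, the K_6 on S has C(6, 2) = 15 edges. P[all 15 edges red] = (1/2)^15, and likewise for blue, so P[monochromatic] = 2·(1/2)^15 = 2^{1 − 15} = 1/16384.
By linearity: E[X] = C(19, 6) · 2^{1 − 15} = 27132 · 1/16384 = 6783/4096.
Numerically: E[X] ≈ 1.6560.

E[X] = C(19,6)·2^(1−C(6,2)) = 6783/4096 ≈ 1.6560.


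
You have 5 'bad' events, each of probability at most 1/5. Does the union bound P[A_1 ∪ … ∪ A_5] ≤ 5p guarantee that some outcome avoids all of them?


Union bound: P[∪_{i=1}^{5} A_i] ≤ Σ_i P[A_i] ≤ 5·p = 5·(1/5) = 1.
Numerically: 1 ≈ 1.000.
Is 1 < 1? NO.
Since the bound 1 is ≥ 1, the union bound is uninformative here; it does NOT by itself certify existence.

5·p = 1 ≈ 1.000; existence NOT certified by the union bound.


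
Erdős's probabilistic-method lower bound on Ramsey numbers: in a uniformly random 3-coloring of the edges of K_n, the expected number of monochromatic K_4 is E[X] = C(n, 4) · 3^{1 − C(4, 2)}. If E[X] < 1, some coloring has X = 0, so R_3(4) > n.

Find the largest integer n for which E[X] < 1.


We need C(n, 4) · 3^{1 − 6} < 1, i.e. C(n, 4) < 3^{6 − 1} = 243.
Check values of n near the boundary:
  n = 7: C(7, 4) = 35; 35 < 243? YES
  n = 8: C(8, 4) = 70; 70 < 243? YES
  n = 9: C(9, 4) = 126; 126 < 243? YES
  n = 10: C(10, 4) = 210; 210 < 243? YES
  n = 11: C(11, 4) = 330; 330 < 243? NO
The largest n with C(n, 4) < 243 is n = 10 (where E[X] = 70/81 ≈ 0.864). Hence R_3(4) > 10, i.e. R_3(4) ≥ 11.

Largest n = 10; hence R_3(4) > 10.


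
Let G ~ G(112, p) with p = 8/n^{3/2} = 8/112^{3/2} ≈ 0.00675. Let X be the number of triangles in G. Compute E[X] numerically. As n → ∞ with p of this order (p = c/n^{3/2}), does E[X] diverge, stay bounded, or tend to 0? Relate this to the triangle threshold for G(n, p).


Number of potential triangles: C(112, 3) = 227920.
Each occurs with probability p³ ≈ (0.00675)³ ≈ 3.07460e-07.
By linearity: E[X] = C(112, 3)·p³ ≈ 227920 · 3.07460e-07 ≈ 0.070.
Since α = 3/2 > 1, p = c/n^{3/2} = o(1/n) is below the triangle threshold p ~ 1/n. Asymptotically E[X] ~ (c³/6)·n^{3(1−α)} = (8³/6)·n^{-1.5} → 0, so by Markov's inequality G has no triangles w.h.p.

E[X] ≈ 0.070; in regime p = Θ(1/n^{3/2}) E[X] tends to 0 (below the triangle threshold p ~ 1/n).


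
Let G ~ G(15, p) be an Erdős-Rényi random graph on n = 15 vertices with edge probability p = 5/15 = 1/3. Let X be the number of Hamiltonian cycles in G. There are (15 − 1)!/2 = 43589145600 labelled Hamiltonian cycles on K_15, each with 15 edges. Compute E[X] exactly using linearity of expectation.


K_15 has (15 − 1)!/2 = 43589145600 labelled Hamiltonian cycles.
For each such Hamiltonian cycle H, let X_H = 1 if all 15 edges of H are present in G. Then P[X_H = 1] = p^{15} = (1/3)^{15} = 1/14348907.
By linearity of expectation: E[X] = Σ_H E[X_H] = 43589145600 · p^{15} = 43589145600 · 1/14348907 = 179379200/59049.
Numerically: E[X] ≈ 3.04e+03.

E[X] = 43589145600 · (1/3)^{15} = 179379200/59049 ≈ 3.04e+03.


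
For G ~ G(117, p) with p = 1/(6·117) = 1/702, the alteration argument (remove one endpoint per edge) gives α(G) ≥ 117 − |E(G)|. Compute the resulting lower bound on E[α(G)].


E[|E(G)|] = C(117, 2)·p = 6786 · (1/702) = 29/3.
E[α(G)] ≥ n − E[|E(G)|] = 117 − 29/3 = 322/3.
Numerically: ≈ 107.333.
(This is only a lower bound; the true E[α(G)] may be larger.)

E[α(G)] ≥ 322/3 ≈ 107.333.


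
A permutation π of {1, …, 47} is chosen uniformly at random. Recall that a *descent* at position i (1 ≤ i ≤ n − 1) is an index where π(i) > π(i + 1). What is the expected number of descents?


Write X = Σ X_I over i = 1, …, 46, with X_I the indicator of one descent.
There are 46 indicators.
For each fixed i, the pair (π(i), π(i+1)) is a uniformly random ordered pair of distinct values from {1, …, 47}; by symmetry P[π(i) > π(i+1)] = 1/2.
By linearity: E[X] = 46 · (1/2) = (47 − 1) · (1/2) = 23 ≈ 23.000.

E[X] = 23 = 23.000.


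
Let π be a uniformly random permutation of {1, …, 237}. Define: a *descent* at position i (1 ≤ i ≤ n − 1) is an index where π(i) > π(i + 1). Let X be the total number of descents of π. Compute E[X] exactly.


Write X = Σ X_I over i = 1, …, 236, with X_I the indicator of one descent.
There are 236 indicators.
For each fixed i, the pair (π(i), π(i+1)) is a uniformly random ordered pair of distinct values from {1, …, 237}; by symmetry P[π(i) > π(i+1)] = 1/2.
By linearity: E[X] = 236 · (1/2) = (237 − 1) · (1/2) = 118 ≈ 118.00000.

E[X] = 118 = 118.00000.


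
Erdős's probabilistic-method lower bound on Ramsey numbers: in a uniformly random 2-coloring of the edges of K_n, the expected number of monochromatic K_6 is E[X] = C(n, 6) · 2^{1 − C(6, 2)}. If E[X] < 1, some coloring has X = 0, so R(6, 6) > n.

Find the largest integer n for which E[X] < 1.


We need C(n, 6) · 2^{1 − 15} < 1, i.e. C(n, 6) < 2^{15 − 1} = 16384.
Check values of n near the boundary:
  n = 12: C(12, 6) = 924; 924 < 16384? YES
  n = 13: C(13, 6) = 1716; 1716 < 16384? YES
  n = 14: C(14, 6) = 3003; 3003 < 16384? YES
  n = 15: C(15, 6) = 5005; 5005 < 16384? YES
  n = 16: C(16, 6) = 8008; 8008 < 16384? YES
  n = 17: C(17, 6) = 12376; 12376 < 16384? YES
  n = 18: C(18, 6) = 18564; 18564 < 16384? NO
  n = 19: C(19, 6) = 27132; 27132 < 16384? NO
  n = 20: C(20, 6) = 38760; 38760 < 16384? NO
The largest n with C(n, 6) < 16384 is n = 17 (where E[X] = 1547/2048 ≈ 0.7554). Hence R(6, 6) > 17, i.e. R(6, 6) ≥ 18.

Largest n = 17; hence R(6, 6) > 17.


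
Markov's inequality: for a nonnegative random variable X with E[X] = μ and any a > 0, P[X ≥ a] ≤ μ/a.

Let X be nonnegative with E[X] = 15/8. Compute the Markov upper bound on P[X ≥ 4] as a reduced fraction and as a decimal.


μ = E[X] = 15/8, a = 4.
Markov: P[X ≥ 4] ≤ μ/a = (15/8)/4 = 15/32.
Numerically: ≈ 0.46875.
(Since a = 4 > μ = 1.87500, the bound 15/32 is < 1 and informative.)

P[X ≥ 4] ≤ 15/32 ≈ 0.46875.


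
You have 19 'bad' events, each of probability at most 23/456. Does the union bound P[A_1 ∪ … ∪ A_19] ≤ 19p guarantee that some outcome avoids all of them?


Union bound: P[∪_{i=1}^{19} A_i] ≤ Σ_i P[A_i] ≤ 19·p = 19·(23/456) = 23/24.
Numerically: 23/24 ≈ 0.958333.
Is 23/24 < 1? YES.
Since P[∪ A_i] ≤ 23/24 < 1, the complement has P[∩ A_i^c] ≥ 1 − 23/24 = 1/24 > 0, so some outcome avoids every A_i.

19·p = 23/24 ≈ 0.958333; existence CERTIFIED by the union bound.


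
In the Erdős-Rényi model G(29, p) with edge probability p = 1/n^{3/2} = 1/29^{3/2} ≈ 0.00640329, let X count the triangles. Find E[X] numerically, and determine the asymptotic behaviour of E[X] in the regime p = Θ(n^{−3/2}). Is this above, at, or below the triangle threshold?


Number of potential triangles: C(29, 3) = 3654.
Each occurs with probability p³ ≈ (0.00640329)³ ≈ 2.62548178e-07.
By linearity: E[X] = C(29, 3)·p³ ≈ 3654 · 2.62548178e-07 ≈ 0.000959.
Since α = 3/2 > 1, p = c/n^{3/2} = o(1/n) is below the triangle threshold p ~ 1/n. Asymptotically E[X] ~ (c³/6)·n^{3(1−α)} = (1³/6)·n^{-1.5} → 0, so by Markov's inequality G has no triangles w.h.p.

E[X] ≈ 0.000959; in regime p = Θ(1/n^{3/2}) E[X] tends to 0 (below the triangle threshold p ~ 1/n).


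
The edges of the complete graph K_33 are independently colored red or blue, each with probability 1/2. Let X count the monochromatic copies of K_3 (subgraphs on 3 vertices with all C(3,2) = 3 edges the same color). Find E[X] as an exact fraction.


Let X = Σ_S X_S over the C(33, 3) = 5456 subsets S of size 3, where X_S = 1 if the K_3 on S is monochromatic.
For a fixed S, the K_3 on S has C(3, 2) = 3 edges. P[all 3 edges red] = (1/2)^3, and likewise for blue, so P[monochromatic] = 2·(1/2)^3 = 2^{1 − 3} = 1/4.
Summing: E[X] = C(33, 3) · 2^{1 − 3} = 5456 · 1/4 = 1364.
Numerically: E[X] ≈ 1364.0000.

E[X] = C(33,3)·2^(1−C(3,2)) = 1364 ≈ 1364.0000.


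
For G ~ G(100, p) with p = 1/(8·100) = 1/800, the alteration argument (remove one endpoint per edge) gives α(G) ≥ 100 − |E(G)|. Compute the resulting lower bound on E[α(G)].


E[|E(G)|] = C(100, 2)·p = 4950 · (1/800) = 99/16.
E[α(G)] ≥ n − E[|E(G)|] = 100 − 99/16 = 1501/16.
Numerically: ≈ 93.81250.
(This is only a lower bound; the true E[α(G)] may be larger.)

E[α(G)] ≥ 1501/16 ≈ 93.81250.


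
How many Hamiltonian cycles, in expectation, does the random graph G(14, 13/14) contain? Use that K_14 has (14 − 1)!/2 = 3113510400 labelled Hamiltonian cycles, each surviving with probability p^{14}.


K_14 has (14 − 1)!/2 = 3113510400 labelled Hamiltonian cycles.
For each such Hamiltonian cycle H, let X_H = 1 if all 14 edges of H are present in G. Then P[X_H = 1] = p^{14} = (13/14)^{14} = 3937376385699289/11112006825558016.
Summing the indicators: E[X] = Σ_H E[X_H] = 3113510400 · p^{14} = 3113510400 · 3937376385699289/11112006825558016 = 3420497300666614836525/3100448333024.
Numerically: E[X] ≈ 1.1032e+09.

E[X] = 3113510400 · (13/14)^{14} = 3420497300666614836525/3100448333024 ≈ 1.1032e+09.


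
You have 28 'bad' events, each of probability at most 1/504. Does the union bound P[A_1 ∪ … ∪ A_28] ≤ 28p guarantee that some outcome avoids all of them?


Union bound: P[∪_{i=1}^{28} A_i] ≤ Σ_i P[A_i] ≤ 28·p = 28·(1/504) = 1/18.
Numerically: 1/18 ≈ 0.0555556.
Is 1/18 < 1? YES.
Since P[∪ A_i] ≤ 1/18 < 1, the complement has P[∩ A_i^c] ≥ 1 − 1/18 = 17/18 > 0, so some outcome avoids every A_i.

28·p = 1/18 ≈ 0.0555556; existence CERTIFIED by the union bound.


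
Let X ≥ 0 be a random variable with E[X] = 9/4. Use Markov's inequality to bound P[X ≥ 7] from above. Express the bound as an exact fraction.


μ = E[X] = 9/4, a = 7.
Markov: P[X ≥ 7] ≤ μ/a = (9/4)/7 = 9/28.
Numerically: ≈ 0.32143.
(Since a = 7 > μ = 2.25000, the bound 9/28 is < 1 and informative.)

P[X ≥ 7] ≤ 9/28 ≈ 0.32143.


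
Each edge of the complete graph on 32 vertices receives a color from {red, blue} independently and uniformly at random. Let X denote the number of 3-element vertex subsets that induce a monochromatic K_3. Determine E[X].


Let X = Σ_S X_S over the C(32, 3) = 4960 subsets S of size 3, where X_S = 1 if the K_3 on S is monochromatic.
For a fixed S, the K_3 on S has C(3, 2) = 3 edges. P[all 3 edges red] = (1/2)^3, and likewise for blue, so P[monochromatic] = 2·(1/2)^3 = 2^{1 − 3} = 1/4.
By linearity of expectation: E[X] = C(32, 3) · 2^{1 − 3} = 4960 · 1/4 = 1240.
Numerically: E[X] ≈ 1240.000.

E[X] = C(32,3)·2^(1−C(3,2)) = 1240 ≈ 1240.000.


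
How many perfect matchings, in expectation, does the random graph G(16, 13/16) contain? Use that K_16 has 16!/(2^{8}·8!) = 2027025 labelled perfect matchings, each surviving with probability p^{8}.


K_16 has 16!/(2^{8}·8!) = 2027025 labelled perfect matchings.
For each such perfect matching H, let X_H = 1 if all 8 edges of H are present in G. Then P[X_H = 1] = p^{8} = (13/16)^{8} = 815730721/4294967296.
By linearity: E[X] = Σ_H E[X_H] = 2027025 · p^{8} = 2027025 · 815730721/4294967296 = 1653506564735025/4294967296.
Numerically: E[X] ≈ 3.85e+05.

E[X] = 2027025 · (13/16)^{8} = 1653506564735025/4294967296 ≈ 3.85e+05.


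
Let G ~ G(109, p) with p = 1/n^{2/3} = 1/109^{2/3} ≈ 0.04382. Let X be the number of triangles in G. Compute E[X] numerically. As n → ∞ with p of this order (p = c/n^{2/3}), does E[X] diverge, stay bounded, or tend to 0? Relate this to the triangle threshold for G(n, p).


Number of potential triangles: C(109, 3) = 209934.
Each occurs with probability p³ ≈ (0.04382)³ ≈ 8.416800e-05.
By linearity: E[X] = C(109, 3)·p³ ≈ 209934 · 8.416800e-05 ≈ 17.6697.
Since α = 2/3 < 1, p = c/n^{2/3} ≫ 1/n is above the triangle threshold p ~ 1/n. Asymptotically E[X] ~ (c³/6)·n^{3(1−α)} = (1³/6)·n^{1} → ∞; triangles are abundant w.h.p.

E[X] ≈ 17.6697; in regime p = Θ(1/n^{2/3}) E[X] diverges (above the triangle threshold p ~ 1/n).


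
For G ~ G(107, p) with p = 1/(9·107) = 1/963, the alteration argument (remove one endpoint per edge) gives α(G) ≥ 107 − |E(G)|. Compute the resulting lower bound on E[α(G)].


E[|E(G)|] = C(107, 2)·p = 5671 · (1/963) = 53/9.
E[α(G)] ≥ n − E[|E(G)|] = 107 − 53/9 = 910/9.
Numerically: ≈ 101.111111.
(This is only a lower bound; the true E[α(G)] may be larger.)

E[α(G)] ≥ 910/9 ≈ 101.111111.


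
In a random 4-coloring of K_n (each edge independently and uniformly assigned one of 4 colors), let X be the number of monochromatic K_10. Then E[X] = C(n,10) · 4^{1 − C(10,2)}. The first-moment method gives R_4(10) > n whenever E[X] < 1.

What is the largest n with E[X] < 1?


We need C(n, 10) · 4^{1 − 45} < 1, i.e. C(n, 10) < 4^{45 − 1} = 309485009821345068724781056.
Check values of n near the boundary:
  n = 2017: C(2017, 10) = 300324964434452596180990448; 300324964434452596180990448 < 309485009821345068724781056? YES
  n = 2018: C(2018, 10) = 301820606687612220663963508; 301820606687612220663963508 < 309485009821345068724781056? YES
  n = 2019: C(2019, 10) = 303322949179835278009229628; 303322949179835278009229628 < 309485009821345068724781056? YES
  n = 2020: C(2020, 10) = 304832018578739931133653656; 304832018578739931133653656 < 309485009821345068724781056? YES
  n = 2021: C(2021, 10) = 306347841644770462864800616; 306347841644770462864800616 < 309485009821345068724781056? YES
  n = 2022: C(2022, 10) = 307870445231474093395937796; 307870445231474093395937796 < 309485009821345068724781056? YES
  n = 2023: C(2023, 10) = 309399856285778485315440716; 309399856285778485315440716 < 309485009821345068724781056? YES
  n = 2024: C(2024, 10) = 310936101848269937576192656; 310936101848269937576192656 < 309485009821345068724781056? NO
  n = 2025: C(2025, 10) = 312479209053472269772600560; 312479209053472269772600560 < 309485009821345068724781056? NO
  n = 2026: C(2026, 10) = 314029205130126398094885285; 314029205130126398094885285 < 309485009821345068724781056? NO
The largest n with C(n, 10) < 309485009821345068724781056 is n = 2023 (where E[X] = 77349964071444621328860179/77371252455336267181195264 ≈ 0.9997249). Hence R_4(10) > 2023, i.e. R_4(10) ≥ 2024.

Largest n = 2023; hence R_4(10) > 2023.


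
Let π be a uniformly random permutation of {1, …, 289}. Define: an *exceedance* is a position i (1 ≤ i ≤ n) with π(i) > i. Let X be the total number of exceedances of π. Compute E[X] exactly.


Write X = Σ_{i=1}^{289} X_i, where X_i = 1_{π(i) > i}.
For each fixed i, π(i) is uniform over {1, …, 289} (marginal of a uniform permutation), so P[π(i) > i] = (n − i)/n. Summing: Σ_{i=1}^{289} (n − i)/n = (0 + 1 + … + 288)/289 = 289(289 − 1)/(2·289) = (289 − 1)/2.
Hence E[X] = Σ_{i=1}^{289} (289 − i)/289 = 144 ≈ 144.0000.

E[X] = 144 = 144.0000.


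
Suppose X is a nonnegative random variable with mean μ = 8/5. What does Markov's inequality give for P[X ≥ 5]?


μ = E[X] = 8/5, a = 5.
Markov: P[X ≥ 5] ≤ μ/a = (8/5)/5 = 8/25.
Numerically: ≈ 0.32000.
(Since a = 5 > μ = 1.60000, the bound 8/25 is < 1 and informative.)

P[X ≥ 5] ≤ 8/25 ≈ 0.32000.


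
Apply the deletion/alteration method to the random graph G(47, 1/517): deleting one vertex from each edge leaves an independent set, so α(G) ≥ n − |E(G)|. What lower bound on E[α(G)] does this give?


E[|E(G)|] = C(47, 2)·p = 1081 · (1/517) = 23/11.
E[α(G)] ≥ n − E[|E(G)|] = 47 − 23/11 = 494/11.
Numerically: ≈ 44.909091.
(This is only a lower bound; the true E[α(G)] may be larger.)

E[α(G)] ≥ 494/11 ≈ 44.909091.


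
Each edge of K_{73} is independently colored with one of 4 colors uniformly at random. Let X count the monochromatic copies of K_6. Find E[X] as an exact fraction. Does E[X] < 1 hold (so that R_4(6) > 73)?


E[X] = C(73, 6) · 4^{1 − 15} = 170230452 · 4^{−14} = 170230452/268435456.
As a reduced fraction: E[X] = 42557613/67108864 ≈ 0.6342.
Is E[X] < 1? YES.
Since E[X] < 1, there exists a 4-coloring of K_{73} with no monochromatic K_6; hence R_4(6) > 73.

E[X] = 42557613/67108864 ≈ 0.6342; E[X] < 1, so R_4(6) > 73.


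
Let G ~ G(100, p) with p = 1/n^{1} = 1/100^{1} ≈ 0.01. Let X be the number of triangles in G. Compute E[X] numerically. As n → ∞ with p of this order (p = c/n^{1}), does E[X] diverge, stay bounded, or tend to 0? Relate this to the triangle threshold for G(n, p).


Number of potential triangles: C(100, 3) = 161700.
Each occurs with probability p³ ≈ (0.01)³ ≈ 1.00000e-06.
By linearity: E[X] = C(100, 3)·p³ ≈ 161700 · 1.00000e-06 ≈ 0.162.
Here α = 1, so p = 1/n is exactly at the triangle threshold p ~ 1/n. Asymptotically E[X] → c³/6 = 1³/6 = 1/6 ≈ 0.167, a bounded constant. In this regime the triangle count is asymptotically Poisson(c³/6).

E[X] ≈ 0.162; in regime p = Θ(1/n^{1}) E[X] stays bounded (at the triangle threshold p ~ 1/n).


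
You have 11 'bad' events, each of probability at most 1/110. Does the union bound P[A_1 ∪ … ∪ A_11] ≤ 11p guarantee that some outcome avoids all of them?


Union bound: P[∪_{i=1}^{11} A_i] ≤ Σ_i P[A_i] ≤ 11·p = 11·(1/110) = 1/10.
Numerically: 1/10 ≈ 0.1000.
Is 1/10 < 1? YES.
Since P[∪ A_i] ≤ 1/10 < 1, the complement has P[∩ A_i^c] ≥ 1 − 1/10 = 9/10 > 0, so some outcome avoids every A_i.

11·p = 1/10 ≈ 0.1000; existence CERTIFIED by the union bound.


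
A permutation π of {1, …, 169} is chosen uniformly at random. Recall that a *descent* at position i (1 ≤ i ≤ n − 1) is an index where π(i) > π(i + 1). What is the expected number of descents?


Write X = Σ X_I over i = 1, …, 168, with X_I the indicator of one descent.
There are 168 indicators.
For each fixed i, the pair (π(i), π(i+1)) is a uniformly random ordered pair of distinct values from {1, …, 169}; by symmetry P[π(i) > π(i+1)] = 1/2.
By linearity: E[X] = 168 · (1/2) = (169 − 1) · (1/2) = 84 ≈ 84.000.

E[X] = 84 = 84.000.


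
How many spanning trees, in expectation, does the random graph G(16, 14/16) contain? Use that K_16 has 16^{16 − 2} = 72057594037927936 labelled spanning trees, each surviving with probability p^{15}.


K_16 has 16^{16 − 2} = 72057594037927936 labelled spanning trees.
For each such spanning tree H, let X_H = 1 if all 15 edges of H are present in G. Then P[X_H = 1] = p^{15} = (7/8)^{15} = 4747561509943/35184372088832.
Summing the indicators: E[X] = Σ_H E[X_H] = 72057594037927936 · p^{15} = 72057594037927936 · 4747561509943/35184372088832 = 9723005972363264.
Numerically: E[X] ≈ 9.723e+15.

E[X] = 72057594037927936 · (7/8)^{15} = 9723005972363264 ≈ 9.723e+15.


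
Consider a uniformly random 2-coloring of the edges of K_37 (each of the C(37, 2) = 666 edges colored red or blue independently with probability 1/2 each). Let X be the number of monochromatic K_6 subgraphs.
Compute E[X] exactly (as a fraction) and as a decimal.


Let X = Σ_S X_S over the C(37, 6) = 2324784 subsets S of size 6, where X_S = 1 if the K_6 on S is monochromatic.
For a fixed S, the K_6 on S has C(6, 2) = 15 edges. P[all 15 edges red] = (1/2)^15, and likewise for blue, so P[monochromatic] = 2·(1/2)^15 = 2^{1 − 15} = 1/16384.
By linearity of expectation: E[X] = C(37, 6) · 2^{1 − 15} = 2324784 · 1/16384 = 145299/1024.
Numerically: E[X] ≈ 141.8936.

E[X] = C(37,6)·2^(1−C(6,2)) = 145299/1024 ≈ 141.8936.


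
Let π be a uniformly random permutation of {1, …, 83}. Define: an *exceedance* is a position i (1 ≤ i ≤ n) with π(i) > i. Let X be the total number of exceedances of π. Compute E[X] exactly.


Write X = Σ_{i=1}^{83} X_i, where X_i = 1_{π(i) > i}.
For each fixed i, π(i) is uniform over {1, …, 83} (marginal of a uniform permutation), so P[π(i) > i] = (n − i)/n. Summing: Σ_{i=1}^{83} (n − i)/n = (0 + 1 + … + 82)/83 = 83(83 − 1)/(2·83) = (83 − 1)/2.
Hence E[X] = Σ_{i=1}^{83} (83 − i)/83 = 41 ≈ 41.00000.

E[X] = 41 = 41.00000.


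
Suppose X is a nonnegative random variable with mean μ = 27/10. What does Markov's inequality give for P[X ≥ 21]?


μ = E[X] = 27/10, a = 21.
Markov: P[X ≥ 21] ≤ μ/a = (27/10)/21 = 9/70.
Numerically: ≈ 0.12857.
(Since a = 21 > μ = 2.70000, the bound 9/70 is < 1 and informative.)

P[X ≥ 21] ≤ 9/70 ≈ 0.12857.


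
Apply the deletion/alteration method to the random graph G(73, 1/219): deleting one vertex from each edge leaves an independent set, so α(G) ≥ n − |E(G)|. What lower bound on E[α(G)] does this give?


E[|E(G)|] = C(73, 2)·p = 2628 · (1/219) = 12.
E[α(G)] ≥ n − E[|E(G)|] = 73 − 12 = 61.
Numerically: ≈ 61.0000.
(This is only a lower bound; the true E[α(G)] may be larger.)

E[α(G)] ≥ 61 ≈ 61.0000.


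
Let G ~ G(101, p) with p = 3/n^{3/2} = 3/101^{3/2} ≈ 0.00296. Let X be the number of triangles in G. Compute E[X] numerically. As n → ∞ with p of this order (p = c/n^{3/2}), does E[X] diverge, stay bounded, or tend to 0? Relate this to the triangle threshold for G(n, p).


Number of potential triangles: C(101, 3) = 166650.
Each occurs with probability p³ ≈ (0.00296)³ ≈ 2.58177e-08.
By linearity: E[X] = C(101, 3)·p³ ≈ 166650 · 2.58177e-08 ≈ 0.004.
Since α = 3/2 > 1, p = c/n^{3/2} = o(1/n) is below the triangle threshold p ~ 1/n. Asymptotically E[X] ~ (c³/6)·n^{3(1−α)} = (3³/6)·n^{-1.5} → 0, so by Markov's inequality G has no triangles w.h.p.

E[X] ≈ 0.004; in regime p = Θ(1/n^{3/2}) E[X] tends to 0 (below the triangle threshold p ~ 1/n).


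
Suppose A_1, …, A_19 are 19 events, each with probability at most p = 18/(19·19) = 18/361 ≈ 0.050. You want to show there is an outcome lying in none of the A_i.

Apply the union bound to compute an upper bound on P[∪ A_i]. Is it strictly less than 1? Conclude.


Union bound: P[∪_{i=1}^{19} A_i] ≤ Σ_i P[A_i] ≤ 19·p = 19·(18/361) = 18/19.
Numerically: 18/19 ≈ 0.947.
Is 18/19 < 1? YES.
Since P[∪ A_i] ≤ 18/19 < 1, the complement has P[∩ A_i^c] ≥ 1 − 18/19 = 1/19 > 0, so some outcome avoids every A_i.

19·p = 18/19 ≈ 0.947; existence CERTIFIED by the union bound.


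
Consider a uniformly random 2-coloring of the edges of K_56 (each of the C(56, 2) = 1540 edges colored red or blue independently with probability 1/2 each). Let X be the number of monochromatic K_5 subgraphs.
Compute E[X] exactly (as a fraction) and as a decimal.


Let X = Σ_S X_S over the C(56, 5) = 3819816 subsets S of size 5, where X_S = 1 if the K_5 on S is monochromatic.
For a fixed S, the K_5 on S has C(5, 2) = 10 edges. P[all 10 edges red] = (1/2)^10, and likewise for blue, so P[monochromatic] = 2·(1/2)^10 = 2^{1 − 10} = 1/512.
Summing: E[X] = C(56, 5) · 2^{1 − 10} = 3819816 · 1/512 = 477477/64.
Numerically: E[X] ≈ 7460.57812.

E[X] = C(56,5)·2^(1−C(5,2)) = 477477/64 ≈ 7460.57812.


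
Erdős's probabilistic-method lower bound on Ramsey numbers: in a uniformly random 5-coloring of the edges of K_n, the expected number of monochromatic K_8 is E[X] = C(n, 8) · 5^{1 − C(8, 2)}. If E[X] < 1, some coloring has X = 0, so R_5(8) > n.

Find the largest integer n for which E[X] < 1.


We need C(n, 8) · 5^{1 − 28} < 1, i.e. C(n, 8) < 5^{28 − 1} = 7450580596923828125.
Check values of n near the boundary:
  n = 861: C(861, 8) = 7250034996615275865; 7250034996615275865 < 7450580596923828125? YES
  n = 862: C(862, 8) = 7317951015318931845; 7317951015318931845 < 7450580596923828125? YES
  n = 863: C(863, 8) = 7386423071602617757; 7386423071602617757 < 7450580596923828125? YES
  n = 864: C(864, 8) = 7455455062926006708; 7455455062926006708 < 7450580596923828125? NO
  n = 865: C(865, 8) = 7525050909487743060; 7525050909487743060 < 7450580596923828125? NO
The largest n with C(n, 8) < 7450580596923828125 is n = 863 (where E[X] = 7386423071602617757/7450580596923828125 ≈ 0.991389). Hence R_5(8) > 863, i.e. R_5(8) ≥ 864.

Largest n = 863; hence R_5(8) > 863.


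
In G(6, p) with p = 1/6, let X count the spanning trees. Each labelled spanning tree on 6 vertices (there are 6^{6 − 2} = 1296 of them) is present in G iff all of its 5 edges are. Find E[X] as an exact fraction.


K_6 has 6^{6 − 2} = 1296 labelled spanning trees.
For each such spanning tree H, let X_H = 1 if all 5 edges of H are present in G. Then P[X_H = 1] = p^{5} = (1/6)^{5} = 1/7776.
Summing the indicators: E[X] = Σ_H E[X_H] = 1296 · p^{5} = 1296 · 1/7776 = 1/6.
Numerically: E[X] ≈ 0.1667.

E[X] = 1296 · (1/6)^{5} = 1/6 ≈ 0.1667.


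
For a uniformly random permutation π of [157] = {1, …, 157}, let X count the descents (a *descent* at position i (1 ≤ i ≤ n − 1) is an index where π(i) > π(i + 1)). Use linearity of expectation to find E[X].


Write X = Σ X_I over i = 1, …, 156, with X_I the indicator of one descent.
There are 156 indicators.
For each fixed i, the pair (π(i), π(i+1)) is a uniformly random ordered pair of distinct values from {1, …, 157}; by symmetry P[π(i) > π(i+1)] = 1/2.
By linearity: E[X] = 156 · (1/2) = (157 − 1) · (1/2) = 78 ≈ 78.00000.

E[X] = 78 = 78.00000.


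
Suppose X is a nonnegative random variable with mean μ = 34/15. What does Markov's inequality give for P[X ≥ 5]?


μ = E[X] = 34/15, a = 5.
Markov: P[X ≥ 5] ≤ μ/a = (34/15)/5 = 34/75.
Numerically: ≈ 0.453.
(Since a = 5 > μ = 2.267, the bound 34/75 is < 1 and informative.)

P[X ≥ 5] ≤ 34/75 ≈ 0.453.
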